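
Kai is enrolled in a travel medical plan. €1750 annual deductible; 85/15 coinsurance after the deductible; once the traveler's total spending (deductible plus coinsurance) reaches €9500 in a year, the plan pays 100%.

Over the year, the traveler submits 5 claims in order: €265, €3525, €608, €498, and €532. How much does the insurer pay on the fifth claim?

€452.20

Claim 1 — €265: fully absorbed by the deductible. Traveler owes €265 (running OOP €265). Plan pays €265 − €265 = €0.
Claim 2 — €3525: deductible takes €1485, €2040 remains; traveler's 15% is €306. Traveler owes €1791 (running OOP €2056). Insurer: €3525 − €1791 = €1734.
Claim 3 — €608: deductible already satisfied, so traveler's share is 15% × €608 = €91.20. Traveler owes €91.20 (running OOP €2147.20). Plan pays €608 − €91.20 = €516.80.
Claim 4 — €498: deductible already satisfied, so traveler's share is 15% × €498 = €74.70. Traveler owes €74.70 (running OOP €2221.90). Insurer: €498 − €74.70 = €423.30.
Claim 5 — €532: deductible already satisfied, so traveler's share is 15% × €532 = €79.80. Traveler pays €79.80; OOP now €2301.70. Plan pays €532 − €79.80 = €452.20.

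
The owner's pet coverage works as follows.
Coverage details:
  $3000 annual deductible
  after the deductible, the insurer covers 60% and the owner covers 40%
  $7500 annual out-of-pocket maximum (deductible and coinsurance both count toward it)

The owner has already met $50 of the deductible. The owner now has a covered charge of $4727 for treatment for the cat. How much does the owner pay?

$50 of the $3000 deductible is already met, leaving $2950.
That leaves $4727 − $2950 = $1777 for coinsurance.
40% of $1777 = $710.80 falls to the owner.
So the owner owes $2950 + $710.80 = $3660.80 before any cap.
Cumulative spending $50 + $3660.80 = $3710.80 stays under the $7500 maximum.

$3660.80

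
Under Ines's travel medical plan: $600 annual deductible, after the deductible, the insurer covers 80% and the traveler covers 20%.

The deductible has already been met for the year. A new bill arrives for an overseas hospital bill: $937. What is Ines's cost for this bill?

The deductible is already satisfied, so the full bill goes to coinsurance.
Traveler's 20% share of $937 is $187.40.

$187.40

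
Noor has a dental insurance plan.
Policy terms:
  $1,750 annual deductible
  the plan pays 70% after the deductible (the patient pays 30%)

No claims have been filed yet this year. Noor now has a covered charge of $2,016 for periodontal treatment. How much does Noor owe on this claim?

$1,829.80

Deductible not yet touched, so the first $1,750 of the bill goes to the deductible.
That leaves $2,016 − $1,750 = $266 for coinsurance.
Patient's 30% share of $266 is $79.80.
That puts the patient's cost at $1,750 + $79.80 = $1,829.80.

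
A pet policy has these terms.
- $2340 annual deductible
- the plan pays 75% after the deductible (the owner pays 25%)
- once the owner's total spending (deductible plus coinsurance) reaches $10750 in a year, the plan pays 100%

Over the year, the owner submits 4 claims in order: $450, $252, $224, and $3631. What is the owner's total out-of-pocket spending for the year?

#1 ($450): all of it applies to the deductible. Cost to owner: $450. OOP to date $450.
#2 ($252): entire amount goes to the deductible. Owner pays $252; OOP now $702.
#3 ($224): entire amount goes to the deductible. Cost to owner: $224. OOP to date $926.
#4 ($3631): deductible takes $1414, $2217 remains; 25% of $2217 = $554.25. Owner owes $1968.25 (running OOP $2894.25).
Total paid by the owner: $450 + $252 + $224 + $1968.25 = $2894.25.

$2894.25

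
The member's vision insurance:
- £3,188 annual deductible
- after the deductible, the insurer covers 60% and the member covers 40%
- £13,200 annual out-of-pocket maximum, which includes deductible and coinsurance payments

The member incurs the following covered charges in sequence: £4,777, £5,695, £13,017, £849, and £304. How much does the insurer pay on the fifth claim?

£182.40

Claim 1 — £4,777: £3,188 finishes the deductible; £1,589 goes to coinsurance; coinsurance £1,589 × 40% = £635.60. Member owes £3,823.60 (running OOP £3,823.60). Insurer: £4,777 − £3,823.60 = £953.40.
Claim 2 — £5,695: deductible met; 40% of £5,695 = £2,278. Member owes £2,278 (running OOP £6,101.60). Plan pays £5,695 − £2,278 = £3,417.
Claim 3 — £13,017: deductible already satisfied, so member's share is 40% × £13,017 = £5,206.80. Member owes £5,206.80 (running OOP £11,308.40). Plan pays £13,017 − £5,206.80 = £7,810.20.
Claim 4 — £849: deductible already satisfied, so member's share is 40% × £849 = £339.60. Cost to member: £339.60. OOP to date £11,648. Plan pays £849 − £339.60 = £509.40.
Claim 5 — £304: 40% coinsurance on £304 = £121.60. Member owes £121.60 (running OOP £11,769.60). Insurer: £304 − £121.60 = £182.40.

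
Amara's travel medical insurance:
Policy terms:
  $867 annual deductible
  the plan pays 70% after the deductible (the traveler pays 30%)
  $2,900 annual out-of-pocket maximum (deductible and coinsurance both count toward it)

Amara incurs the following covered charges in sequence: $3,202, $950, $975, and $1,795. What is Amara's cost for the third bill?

$292.50

#1 ($3,202): $867 finishes the deductible; $2,335 goes to coinsurance; coinsurance $2,335 × 30% = $700.50. Traveler owes $1,567.50 (running OOP $1,567.50).
#2 ($950): deductible already satisfied, so traveler's share is 30% × $950 = $285. Traveler pays $285; OOP now $1,852.50.
#3 ($975): deductible already satisfied, so traveler's share is 30% × $975 = $292.50. Traveler owes $292.50 (running OOP $2,145).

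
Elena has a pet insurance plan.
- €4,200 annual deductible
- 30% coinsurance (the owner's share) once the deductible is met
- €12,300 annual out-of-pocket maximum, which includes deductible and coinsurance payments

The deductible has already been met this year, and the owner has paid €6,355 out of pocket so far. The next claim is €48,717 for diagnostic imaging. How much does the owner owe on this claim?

The deductible is already satisfied, so the full bill goes to coinsurance.
Coinsurance: €48,717 × 30% = €14,615.10.
Adding €14,615.10 to the €6,355 already spent would give €20,970.10, which exceeds the €12,300 cap; the owner pays just €12,300 − €6,355 = €5,945.

€5,945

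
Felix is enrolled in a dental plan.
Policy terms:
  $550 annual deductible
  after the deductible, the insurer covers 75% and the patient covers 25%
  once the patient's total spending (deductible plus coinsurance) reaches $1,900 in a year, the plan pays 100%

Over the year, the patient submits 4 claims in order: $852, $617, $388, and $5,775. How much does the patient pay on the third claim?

$97

Claim 1 ($852): $550 to deductible, leaving $302; coinsurance $302 × 25% = $75.50. Patient owes $625.50 (running OOP $625.50).
Claim 2 ($617): deductible met; 25% of $617 = $154.25. Cost to patient: $154.25. OOP to date $779.75.
Claim 3 ($388): 25% coinsurance on $388 = $97. Cost to patient: $97. OOP to date $876.75.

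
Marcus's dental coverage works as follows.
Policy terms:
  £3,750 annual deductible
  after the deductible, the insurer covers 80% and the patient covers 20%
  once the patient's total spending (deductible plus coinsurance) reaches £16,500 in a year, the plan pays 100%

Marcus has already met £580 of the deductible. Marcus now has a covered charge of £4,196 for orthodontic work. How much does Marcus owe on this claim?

Deductible still to meet: £3,750 − £580 = £3,170.
After the £3,170 deductible portion, £4,196 − £3,170 = £1,026 is subject to coinsurance.
Patient's 20% share of £1,026 is £205.20.
Patient responsibility before any cap: £3,170 + £205.20 = £3,375.20.
Cumulative spending £580 + £3,375.20 = £3,955.20 stays under the £16,500 maximum.

£3,375.20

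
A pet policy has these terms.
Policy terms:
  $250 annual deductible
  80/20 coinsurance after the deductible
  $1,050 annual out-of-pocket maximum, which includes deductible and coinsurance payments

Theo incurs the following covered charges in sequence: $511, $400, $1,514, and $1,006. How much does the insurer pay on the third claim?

Bill 1, $511: $250 finishes the deductible; $261 goes to coinsurance; coinsurance $261 × 20% = $52.20. Owner owes $302.20 (running OOP $302.20). Insurer: $511 − $302.20 = $208.80.
Bill 2, $400: deductible already satisfied, so owner's share is 20% × $400 = $80. Owner pays $80; OOP now $382.20. Insurer: $400 − $80 = $320.
Bill 3, $1,514: deductible already satisfied, so owner's share is 20% × $1,514 = $302.80. Owner pays $302.80; OOP now $685. Plan pays $1,514 − $302.80 = $1,211.20.

$1,211.20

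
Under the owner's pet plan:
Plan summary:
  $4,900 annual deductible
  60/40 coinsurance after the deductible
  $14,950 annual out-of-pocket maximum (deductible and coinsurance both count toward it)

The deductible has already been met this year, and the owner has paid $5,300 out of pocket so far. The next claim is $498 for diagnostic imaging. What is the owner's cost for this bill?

The deductible is already satisfied, so the full bill goes to coinsurance.
40% of $498 = $199.20 falls to the owner.
Cumulative spending $5,300 + $199.20 = $5,499.20 stays under the $14,950 maximum.

$199.20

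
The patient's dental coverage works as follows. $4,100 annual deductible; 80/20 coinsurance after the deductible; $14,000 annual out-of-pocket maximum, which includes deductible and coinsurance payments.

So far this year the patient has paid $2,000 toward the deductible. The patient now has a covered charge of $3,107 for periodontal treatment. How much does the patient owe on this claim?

$2,301.40

Remaining deductible: $4,100 − $2,000 = $2,100.
The remaining $1,007 (= $3,107 − $2,100) moves to coinsurance.
20% of $1,007 = $201.40 falls to the patient.
So the patient owes $2,100 + $201.40 = $2,301.40 before any cap.
Total out-of-pocket so far would be $2,000 + $2,301.40 = $4,301.40, below the $14,000 cap — no reduction.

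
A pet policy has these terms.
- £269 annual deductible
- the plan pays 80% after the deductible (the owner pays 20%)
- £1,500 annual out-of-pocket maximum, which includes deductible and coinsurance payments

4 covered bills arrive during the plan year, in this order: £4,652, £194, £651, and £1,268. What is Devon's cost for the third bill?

£130.20

#1 (£4,652): deductible takes £269, £4,383 remains; 20% of £4,383 = £876.60. Owner pays £1,145.60; OOP now £1,145.60.
#2 (£194): 20% coinsurance on £194 = £38.80. Owner owes £38.80 (running OOP £1,184.40).
#3 (£651): deductible already satisfied, so owner's share is 20% × £651 = £130.20. Owner owes £130.20 (running OOP £1,314.60).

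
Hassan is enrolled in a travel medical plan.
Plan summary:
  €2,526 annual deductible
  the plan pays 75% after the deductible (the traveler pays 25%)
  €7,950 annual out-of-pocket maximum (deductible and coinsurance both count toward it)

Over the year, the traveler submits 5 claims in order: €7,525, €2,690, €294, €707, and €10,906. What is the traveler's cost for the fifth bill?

€2,726.50

Claim 1 (€7,525): deductible takes €2,526, €4,999 remains; traveler's 25% is €1,249.75. Cost to traveler: €3,775.75. OOP to date €3,775.75.
Claim 2 (€2,690): deductible already satisfied, so traveler's share is 25% × €2,690 = €672.50. Cost to traveler: €672.50. OOP to date €4,448.25.
Claim 3 (€294): deductible met; 25% of €294 = €73.50. Cost to traveler: €73.50. OOP to date €4,521.75.
Claim 4 (€707): deductible already satisfied, so traveler's share is 25% × €707 = €176.75. Traveler owes €176.75 (running OOP €4,698.50).
Claim 5 (€10,906): deductible already satisfied, so traveler's share is 25% × €10,906 = €2,726.50. Cost to traveler: €2,726.50. OOP to date €7,425.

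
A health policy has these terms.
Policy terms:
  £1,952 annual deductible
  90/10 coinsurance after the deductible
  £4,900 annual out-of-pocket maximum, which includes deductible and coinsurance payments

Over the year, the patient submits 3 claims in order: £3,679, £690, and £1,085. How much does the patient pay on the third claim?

Claim 1 — £3,679: £1,952 finishes the deductible; £1,727 goes to coinsurance; 10% of £1,727 = £172.70. Cost to patient: £2,124.70. OOP to date £2,124.70.
Claim 2 — £690: deductible met; 10% of £690 = £69. Patient owes £69 (running OOP £2,193.70).
Claim 3 — £1,085: deductible met; 10% of £1,085 = £108.50. Patient pays £108.50; OOP now £2,302.20.

£108.50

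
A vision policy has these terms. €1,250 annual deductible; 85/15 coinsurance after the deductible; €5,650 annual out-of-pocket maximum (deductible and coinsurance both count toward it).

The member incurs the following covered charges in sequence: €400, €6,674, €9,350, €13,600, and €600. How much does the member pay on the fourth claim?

€2,040

Claim 1 — €400: fully absorbed by the deductible. Member owes €400 (running OOP €400).
Claim 2 — €6,674: €850 to deductible, leaving €5,824; member's 15% is €873.60. Cost to member: €1,723.60. OOP to date €2,123.60.
Claim 3 — €9,350: 15% coinsurance on €9,350 = €1,402.50. Member owes €1,402.50 (running OOP €3,526.10).
Claim 4 — €13,600: deductible met; 15% of €13,600 = €2,040. Member pays €2,040; OOP now €5,566.10.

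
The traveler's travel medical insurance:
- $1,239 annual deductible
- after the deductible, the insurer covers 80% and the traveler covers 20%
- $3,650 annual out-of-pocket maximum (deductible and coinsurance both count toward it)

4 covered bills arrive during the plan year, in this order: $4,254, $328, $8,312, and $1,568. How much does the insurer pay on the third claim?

Claim 1 ($4,254): $1,239 to deductible, leaving $3,015; traveler's 20% is $603. Traveler pays $1,842; OOP now $1,842. Plan pays $4,254 − $1,842 = $2,412.
Claim 2 ($328): 20% coinsurance on $328 = $65.60. Traveler pays $65.60; OOP now $1,907.60. Plan pays $328 − $65.60 = $262.40.
Claim 3 ($8,312): 20% coinsurance on $8,312 = $1,662.40. Traveler owes $1,662.40 (running OOP $3,570). Plan pays $8,312 − $1,662.40 = $6,649.60.

$6,649.60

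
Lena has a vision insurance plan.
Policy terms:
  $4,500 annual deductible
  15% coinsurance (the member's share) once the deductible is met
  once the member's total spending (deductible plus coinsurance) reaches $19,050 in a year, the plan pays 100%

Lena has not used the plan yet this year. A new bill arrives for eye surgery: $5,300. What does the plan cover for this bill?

The full $4,500 deductible is still open; $4,500 of this bill applies to it.
The remaining $800 (= $5,300 − $4,500) moves to coinsurance.
15% of $800 = $120 falls to the member.
So the member owes $4,500 + $120 = $4,620 before any cap.
Cumulative spending $0 + $4,620 = $4,620 stays under the $19,050 maximum.
The plan picks up $5,300 − $4,620 = $680.

$680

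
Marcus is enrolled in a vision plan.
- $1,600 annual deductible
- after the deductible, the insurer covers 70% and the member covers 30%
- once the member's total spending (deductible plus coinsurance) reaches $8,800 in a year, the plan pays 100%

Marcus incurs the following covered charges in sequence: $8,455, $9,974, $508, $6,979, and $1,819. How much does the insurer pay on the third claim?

Bill 1, $8,455: deductible takes $1,600, $6,855 remains; coinsurance $6,855 × 30% = $2,056.50. Member pays $3,656.50; OOP now $3,656.50. Plan pays $8,455 − $3,656.50 = $4,798.50.
Bill 2, $9,974: deductible met; 30% of $9,974 = $2,992.20. Cost to member: $2,992.20. OOP to date $6,648.70. Insurer: $9,974 − $2,992.20 = $6,981.80.
Bill 3, $508: deductible met; 30% of $508 = $152.40. Member pays $152.40; OOP now $6,801.10. Insurer: $508 − $152.40 = $355.60.

$355.60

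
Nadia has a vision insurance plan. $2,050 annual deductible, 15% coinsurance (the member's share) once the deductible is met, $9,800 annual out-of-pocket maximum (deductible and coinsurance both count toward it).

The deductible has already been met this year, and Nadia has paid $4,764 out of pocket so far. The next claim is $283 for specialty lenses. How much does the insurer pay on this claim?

With the deductible met, the entire $283 is subject to coinsurance.
Member's 15% share of $283 is $42.45.
Cumulative spending $4,764 + $42.45 = $4,806.45 stays under the $9,800 maximum.
The insurer covers the remainder: $283 − $42.45 = $240.55.

$240.55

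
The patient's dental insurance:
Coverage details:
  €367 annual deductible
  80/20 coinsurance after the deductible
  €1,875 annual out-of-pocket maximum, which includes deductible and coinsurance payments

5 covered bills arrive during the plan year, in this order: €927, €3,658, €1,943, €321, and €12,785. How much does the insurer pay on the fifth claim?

€12,573.40

Claim 1 (€927): €367 finishes the deductible; €560 goes to coinsurance; 20% of €560 = €112. Patient owes €479 (running OOP €479). Plan pays €927 − €479 = €448.
Claim 2 (€3,658): 20% coinsurance on €3,658 = €731.60. Cost to patient: €731.60. OOP to date €1,210.60. Insurer: €3,658 − €731.60 = €2,926.40.
Claim 3 (€1,943): deductible met; 20% of €1,943 = €388.60. Patient pays €388.60; OOP now €1,599.20. Plan pays €1,943 − €388.60 = €1,554.40.
Claim 4 (€321): deductible met; 20% of €321 = €64.20. Patient pays €64.20; OOP now €1,663.40. Insurer: €321 − €64.20 = €256.80.
Claim 5 (€12,785): 20% coinsurance on €12,785 = €2,557. Adding that to €1,663.40 gives €4,220.40, past the €1,875 cap; patient pays only €1,875 − €1,663.40 = €211.60. Insurer: €12,785 − €211.60 = €12,573.40.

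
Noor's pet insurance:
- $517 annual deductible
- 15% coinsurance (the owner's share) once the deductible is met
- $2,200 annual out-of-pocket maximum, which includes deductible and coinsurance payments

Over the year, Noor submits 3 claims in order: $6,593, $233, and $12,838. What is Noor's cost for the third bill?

Claim 1 ($6,593): deductible takes $517, $6,076 remains; coinsurance $6,076 × 15% = $911.40. Owner owes $1,428.40 (running OOP $1,428.40).
Claim 2 ($233): deductible met; 15% of $233 = $34.95. Owner pays $34.95; OOP now $1,463.35.
Claim 3 ($12,838): deductible already satisfied, so owner's share is 15% × $12,838 = $1,925.70. That would push OOP to $3,389.05, over the $2,200 cap, so owner pays $2,200 − $1,463.35 = $736.65.

$736.65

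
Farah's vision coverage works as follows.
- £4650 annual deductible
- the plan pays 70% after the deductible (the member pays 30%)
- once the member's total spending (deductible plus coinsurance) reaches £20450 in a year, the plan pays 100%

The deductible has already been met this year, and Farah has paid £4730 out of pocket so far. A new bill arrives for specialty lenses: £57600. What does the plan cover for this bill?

£41880

With the deductible met, the entire £57600 is subject to coinsurance.
30% of £57600 = £17280 falls to the member.
That would bring total out-of-pocket to £22010, past the £20450 cap. The member is capped at £20450 − £4730 = £15720 on this claim.
The plan picks up £57600 − £15720 = £41880.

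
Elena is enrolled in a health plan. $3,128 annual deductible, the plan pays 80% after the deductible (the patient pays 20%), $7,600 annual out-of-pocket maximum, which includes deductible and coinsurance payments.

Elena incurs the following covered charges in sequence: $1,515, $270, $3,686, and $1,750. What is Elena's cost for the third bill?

Bill 1, $1,515: all of it applies to the deductible. Cost to patient: $1,515. OOP to date $1,515.
Bill 2, $270: entire amount goes to the deductible. Cost to patient: $270. OOP to date $1,785.
Bill 3, $3,686: deductible takes $1,343, $2,343 remains; 20% of $2,343 = $468.60. Patient owes $1,811.60 (running OOP $3,596.60).

$1,811.60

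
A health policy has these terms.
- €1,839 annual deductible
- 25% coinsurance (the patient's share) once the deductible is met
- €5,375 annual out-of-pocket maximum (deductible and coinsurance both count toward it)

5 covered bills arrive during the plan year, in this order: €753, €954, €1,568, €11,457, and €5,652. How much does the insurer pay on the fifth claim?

€5,339.25

Bill 1, €753: entire amount goes to the deductible. Patient pays €753; OOP now €753. Insurer: €753 − €753 = €0.
Bill 2, €954: all of it applies to the deductible. Patient owes €954 (running OOP €1,707). Plan pays €954 − €954 = €0.
Bill 3, €1,568: €132 to deductible, leaving €1,436; 25% of €1,436 = €359. Patient pays €491; OOP now €2,198. Plan pays €1,568 − €491 = €1,077.
Bill 4, €11,457: deductible already satisfied, so patient's share is 25% × €11,457 = €2,864.25. Patient owes €2,864.25 (running OOP €5,062.25). Insurer: €11,457 − €2,864.25 = €8,592.75.
Bill 5, €5,652: 25% coinsurance on €5,652 = €1,413. Adding that to €5,062.25 gives €6,475.25, past the €5,375 cap; patient pays only €5,375 − €5,062.25 = €312.75. Plan pays €5,652 − €312.75 = €5,339.25.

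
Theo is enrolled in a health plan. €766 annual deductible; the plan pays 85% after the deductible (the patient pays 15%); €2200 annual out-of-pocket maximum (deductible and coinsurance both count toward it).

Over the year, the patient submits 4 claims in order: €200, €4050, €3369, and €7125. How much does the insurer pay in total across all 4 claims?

€12544

Claim 1 — €200: entire amount goes to the deductible. Patient owes €200 (running OOP €200). Insurer: €200 − €200 = €0.
Claim 2 — €4050: €566 to deductible, leaving €3484; coinsurance €3484 × 15% = €522.60. Cost to patient: €1088.60. OOP to date €1288.60. Plan pays €4050 − €1088.60 = €2961.40.
Claim 3 — €3369: deductible met; 15% of €3369 = €505.35. Cost to patient: €505.35. OOP to date €1793.95. Plan pays €3369 − €505.35 = €2863.65.
Claim 4 — €7125: deductible met; 15% of €7125 = €1068.75. That would push OOP to €2862.70, over the €2200 cap, so patient pays €2200 − €1793.95 = €406.05. Insurer: €7125 − €406.05 = €6718.95.
Insurer total = bills − patient's total = €14744 − €2200 = €12544.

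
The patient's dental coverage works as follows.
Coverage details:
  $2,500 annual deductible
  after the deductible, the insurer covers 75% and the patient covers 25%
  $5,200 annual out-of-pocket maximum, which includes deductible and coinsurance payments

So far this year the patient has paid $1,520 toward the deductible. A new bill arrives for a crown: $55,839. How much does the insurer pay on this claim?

$52,159

Remaining deductible: $2,500 − $1,520 = $980.
That leaves $55,839 − $980 = $54,859 for coinsurance.
Patient's 25% share of $54,859 is $13,714.75.
That puts the patient's cost at $980 + $13,714.75 = $14,694.75 before any cap.
That would bring total out-of-pocket to $16,214.75, past the $5,200 cap. The patient is capped at $5,200 − $1,520 = $3,680 on this claim.
The insurer covers the remainder: $55,839 − $3,680 = $52,159.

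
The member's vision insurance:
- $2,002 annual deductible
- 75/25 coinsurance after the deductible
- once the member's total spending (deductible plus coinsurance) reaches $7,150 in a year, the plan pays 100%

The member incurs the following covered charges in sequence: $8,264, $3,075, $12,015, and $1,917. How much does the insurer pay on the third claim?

$9,201.25

#1 ($8,264): $2,002 finishes the deductible; $6,262 goes to coinsurance; 25% of $6,262 = $1,565.50. Member pays $3,567.50; OOP now $3,567.50. Insurer: $8,264 − $3,567.50 = $4,696.50.
#2 ($3,075): deductible already satisfied, so member's share is 25% × $3,075 = $768.75. Member owes $768.75 (running OOP $4,336.25). Insurer: $3,075 − $768.75 = $2,306.25.
#3 ($12,015): deductible already satisfied, so member's share is 25% × $12,015 = $3,003.75. Adding that to $4,336.25 gives $7,340, past the $7,150 cap; member pays only $7,150 − $4,336.25 = $2,813.75. Plan pays $12,015 − $2,813.75 = $9,201.25.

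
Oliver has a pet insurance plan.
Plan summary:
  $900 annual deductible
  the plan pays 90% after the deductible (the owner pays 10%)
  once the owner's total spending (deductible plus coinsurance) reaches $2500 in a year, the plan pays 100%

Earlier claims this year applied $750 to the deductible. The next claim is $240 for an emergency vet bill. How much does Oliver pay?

Remaining deductible: $900 − $750 = $150.
That leaves $240 − $150 = $90 for coinsurance.
Coinsurance: $90 × 10% = $9.
Owner responsibility before any cap: $150 + $9 = $159.
Total out-of-pocket so far would be $750 + $159 = $909, below the $2500 cap — no reduction.

$159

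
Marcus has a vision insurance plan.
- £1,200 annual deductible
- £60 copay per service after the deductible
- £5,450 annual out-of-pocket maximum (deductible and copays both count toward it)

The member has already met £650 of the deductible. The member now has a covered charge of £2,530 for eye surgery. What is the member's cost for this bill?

Deductible still to meet: £1,200 − £650 = £550.
After the £550 deductible portion, £2,530 − £550 = £1,980 is subject to the copay.
Copay on this service: £60.
So the member owes £550 + £60 = £610 before any cap.
Cumulative spending £650 + £610 = £1,260 stays under the £5,450 maximum.

£610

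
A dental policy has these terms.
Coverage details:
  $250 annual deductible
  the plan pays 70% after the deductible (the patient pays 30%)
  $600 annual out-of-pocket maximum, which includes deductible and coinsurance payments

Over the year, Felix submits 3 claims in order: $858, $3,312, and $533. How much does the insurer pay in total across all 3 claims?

$4,103

Claim 1 — $858: deductible takes $250, $608 remains; coinsurance $608 × 30% = $182.40. Cost to patient: $432.40. OOP to date $432.40. Plan pays $858 − $432.40 = $425.60.
Claim 2 — $3,312: deductible already satisfied, so patient's share is 30% × $3,312 = $993.60. OOP would hit $1,426 > $600, so the cap limits the patient to $600 − $432.40 = $167.60. Insurer: $3,312 − $167.60 = $3,144.40.
Claim 3 — $533: deductible met; 30% of $533 = $159.90. That would push OOP to $759.90, over the $600 cap, so patient pays $600 − $600 = $0. Plan pays $533 − $0 = $533.
Insurer total: $425.60 + $3,144.40 + $533 = $4,103.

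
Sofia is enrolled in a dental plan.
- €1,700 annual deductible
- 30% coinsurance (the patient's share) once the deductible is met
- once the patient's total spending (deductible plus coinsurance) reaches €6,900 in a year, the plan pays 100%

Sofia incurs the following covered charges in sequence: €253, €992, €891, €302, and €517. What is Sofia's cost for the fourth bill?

Bill 1, €253: all of it applies to the deductible. Patient owes €253 (running OOP €253).
Bill 2, €992: fully absorbed by the deductible. Patient pays €992; OOP now €1,245.
Bill 3, €891: €455 finishes the deductible; €436 goes to coinsurance; 30% of €436 = €130.80. Patient pays €585.80; OOP now €1,830.80.
Bill 4, €302: deductible already satisfied, so patient's share is 30% × €302 = €90.60. Patient owes €90.60 (running OOP €1,921.40).

€90.60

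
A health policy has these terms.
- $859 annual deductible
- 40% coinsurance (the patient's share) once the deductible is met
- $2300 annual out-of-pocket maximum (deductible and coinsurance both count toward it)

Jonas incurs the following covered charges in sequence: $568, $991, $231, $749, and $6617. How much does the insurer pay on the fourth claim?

Claim 1 ($568): fully absorbed by the deductible. Patient pays $568; OOP now $568. Insurer: $568 − $568 = $0.
Claim 2 ($991): $291 to deductible, leaving $700; coinsurance $700 × 40% = $280. Patient pays $571; OOP now $1139. Insurer: $991 − $571 = $420.
Claim 3 ($231): 40% coinsurance on $231 = $92.40. Patient pays $92.40; OOP now $1231.40. Insurer: $231 − $92.40 = $138.60.
Claim 4 ($749): deductible already satisfied, so patient's share is 40% × $749 = $299.60. Patient pays $299.60; OOP now $1531. Insurer: $749 − $299.60 = $449.40.

$449.40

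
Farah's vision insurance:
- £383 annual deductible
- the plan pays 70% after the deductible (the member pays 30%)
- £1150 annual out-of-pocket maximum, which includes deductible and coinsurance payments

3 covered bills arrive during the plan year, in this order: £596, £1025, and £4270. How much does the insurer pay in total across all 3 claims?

Bill 1, £596: deductible takes £383, £213 remains; member's 30% is £63.90. Member pays £446.90; OOP now £446.90. Insurer: £596 − £446.90 = £149.10.
Bill 2, £1025: deductible met; 30% of £1025 = £307.50. Member owes £307.50 (running OOP £754.40). Insurer: £1025 − £307.50 = £717.50.
Bill 3, £4270: deductible met; 30% of £4270 = £1281. That would push OOP to £2035.40, over the £1150 cap, so member pays £1150 − £754.40 = £395.60. Plan pays £4270 − £395.60 = £3874.40.
Insurer total = bills − member's total = £5891 − £1150 = £4741.

£4741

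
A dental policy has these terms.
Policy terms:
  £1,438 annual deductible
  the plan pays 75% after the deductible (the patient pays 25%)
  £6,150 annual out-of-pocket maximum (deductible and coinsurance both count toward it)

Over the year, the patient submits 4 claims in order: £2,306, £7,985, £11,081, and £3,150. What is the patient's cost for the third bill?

Bill 1, £2,306: £1,438 finishes the deductible; £868 goes to coinsurance; coinsurance £868 × 25% = £217. Patient owes £1,655 (running OOP £1,655).
Bill 2, £7,985: deductible met; 25% of £7,985 = £1,996.25. Cost to patient: £1,996.25. OOP to date £3,651.25.
Bill 3, £11,081: deductible met; 25% of £11,081 = £2,770.25. Adding that to £3,651.25 gives £6,421.50, past the £6,150 cap; patient pays only £6,150 − £3,651.25 = £2,498.75.

£2,498.75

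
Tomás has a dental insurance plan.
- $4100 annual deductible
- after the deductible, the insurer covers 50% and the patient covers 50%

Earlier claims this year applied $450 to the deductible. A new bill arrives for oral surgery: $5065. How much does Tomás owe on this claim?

$450 of the $4100 deductible is already met, leaving $3650.
After the $3650 deductible portion, $5065 − $3650 = $1415 is subject to coinsurance.
Patient's 50% share of $1415 is $707.50.
That puts the patient's cost at $3650 + $707.50 = $4357.50.

$4357.50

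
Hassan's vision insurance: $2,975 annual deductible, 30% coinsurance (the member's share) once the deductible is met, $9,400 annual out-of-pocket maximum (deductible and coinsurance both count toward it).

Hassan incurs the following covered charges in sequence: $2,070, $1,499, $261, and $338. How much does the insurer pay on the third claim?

#1 ($2,070): fully absorbed by the deductible. Cost to member: $2,070. OOP to date $2,070. Insurer: $2,070 − $2,070 = $0.
#2 ($1,499): deductible takes $905, $594 remains; coinsurance $594 × 30% = $178.20. Member owes $1,083.20 (running OOP $3,153.20). Plan pays $1,499 − $1,083.20 = $415.80.
#3 ($261): deductible already satisfied, so member's share is 30% × $261 = $78.30. Member pays $78.30; OOP now $3,231.50. Plan pays $261 − $78.30 = $182.70.

$182.70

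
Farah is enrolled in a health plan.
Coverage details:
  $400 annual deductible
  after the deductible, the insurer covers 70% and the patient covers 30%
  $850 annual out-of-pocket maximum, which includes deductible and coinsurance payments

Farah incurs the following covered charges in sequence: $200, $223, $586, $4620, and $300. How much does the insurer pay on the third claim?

Claim 1 ($200): fully absorbed by the deductible. Patient owes $200 (running OOP $200). Insurer: $200 − $200 = $0.
Claim 2 ($223): $200 to deductible, leaving $23; 30% of $23 = $6.90. Patient pays $206.90; OOP now $406.90. Insurer: $223 − $206.90 = $16.10.
Claim 3 ($586): deductible already satisfied, so patient's share is 30% × $586 = $175.80. Cost to patient: $175.80. OOP to date $582.70. Insurer: $586 − $175.80 = $410.20.

$410.20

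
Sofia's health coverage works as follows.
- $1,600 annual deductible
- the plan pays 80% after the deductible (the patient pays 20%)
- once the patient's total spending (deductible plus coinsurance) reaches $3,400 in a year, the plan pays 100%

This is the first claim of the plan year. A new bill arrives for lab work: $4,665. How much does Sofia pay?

$2,213

Deductible not yet touched, so the first $1,600 of the bill goes to the deductible.
That leaves $4,665 − $1,600 = $3,065 for coinsurance.
Patient's 20% share of $3,065 is $613.
Patient responsibility before any cap: $1,600 + $613 = $2,213.
Cumulative spending $0 + $2,213 = $2,213 stays under the $3,400 maximum.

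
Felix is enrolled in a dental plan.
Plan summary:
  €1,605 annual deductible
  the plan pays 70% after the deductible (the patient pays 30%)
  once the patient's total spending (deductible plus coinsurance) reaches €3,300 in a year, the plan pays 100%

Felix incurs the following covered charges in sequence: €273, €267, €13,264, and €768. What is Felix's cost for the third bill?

#1 (€273): all of it applies to the deductible. Cost to patient: €273. OOP to date €273.
#2 (€267): entire amount goes to the deductible. Patient pays €267; OOP now €540.
#3 (€13,264): €1,065 to deductible, leaving €12,199; 30% of €12,199 = €3,659.70. Together that's €1,065 + €3,659.70 = €4,724.70. OOP would hit €5,264.70 > €3,300, so the cap limits the patient to €3,300 − €540 = €2,760.

€2,760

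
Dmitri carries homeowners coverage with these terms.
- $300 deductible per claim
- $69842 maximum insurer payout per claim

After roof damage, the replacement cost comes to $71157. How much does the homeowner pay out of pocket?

$1315

Subtract the deductible: $71157 − $300 = $70857.
Since $70857 > $69842, the payout is capped at $69842.
Homeowner's share is the uncovered remainder: $71157 − $69842 = $1315.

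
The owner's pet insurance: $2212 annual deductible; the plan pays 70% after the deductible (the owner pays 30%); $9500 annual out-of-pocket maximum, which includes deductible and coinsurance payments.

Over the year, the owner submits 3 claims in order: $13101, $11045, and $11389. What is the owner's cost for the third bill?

$707.80

Claim 1 — $13101: deductible takes $2212, $10889 remains; 30% of $10889 = $3266.70. Owner owes $5478.70 (running OOP $5478.70).
Claim 2 — $11045: 30% coinsurance on $11045 = $3313.50. Cost to owner: $3313.50. OOP to date $8792.20.
Claim 3 — $11389: 30% coinsurance on $11389 = $3416.70. OOP would hit $12208.90 > $9500, so the cap limits the owner to $9500 − $8792.20 = $707.80.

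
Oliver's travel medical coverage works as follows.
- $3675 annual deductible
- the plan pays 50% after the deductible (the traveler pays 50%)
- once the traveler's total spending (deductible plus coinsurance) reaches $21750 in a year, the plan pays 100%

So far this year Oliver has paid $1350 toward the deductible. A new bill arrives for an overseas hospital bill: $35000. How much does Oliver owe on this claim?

$18662.50

$1350 of the $3675 deductible is already met, leaving $2325.
The remaining $32675 (= $35000 − $2325) moves to coinsurance.
Coinsurance: $32675 × 50% = $16337.50.
That puts the traveler's cost at $2325 + $16337.50 = $18662.50 before any cap.
Cumulative spending $1350 + $18662.50 = $20012.50 stays under the $21750 maximum.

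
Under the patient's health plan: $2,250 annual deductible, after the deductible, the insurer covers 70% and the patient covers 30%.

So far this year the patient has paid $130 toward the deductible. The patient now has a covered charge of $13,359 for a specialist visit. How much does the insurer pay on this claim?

$7,867.30

$130 of the $2,250 deductible is already met, leaving $2,120.
The remaining $11,239 (= $13,359 − $2,120) moves to coinsurance.
Coinsurance: $11,239 × 30% = $3,371.70.
Patient responsibility: $2,120 + $3,371.70 = $5,491.70.
Insurer pays the balance: $13,359 − $5,491.70 = $7,867.30.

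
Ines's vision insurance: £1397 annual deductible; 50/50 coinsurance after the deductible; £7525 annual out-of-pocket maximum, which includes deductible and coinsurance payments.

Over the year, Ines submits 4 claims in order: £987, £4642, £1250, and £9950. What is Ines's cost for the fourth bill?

Claim 1 — £987: all of it applies to the deductible. Member owes £987 (running OOP £987).
Claim 2 — £4642: £410 finishes the deductible; £4232 goes to coinsurance; coinsurance £4232 × 50% = £2116. Cost to member: £2526. OOP to date £3513.
Claim 3 — £1250: 50% coinsurance on £1250 = £625. Member owes £625 (running OOP £4138).
Claim 4 — £9950: deductible met; 50% of £9950 = £4975. Adding that to £4138 gives £9113, past the £7525 cap; member pays only £7525 − £4138 = £3387.

£3387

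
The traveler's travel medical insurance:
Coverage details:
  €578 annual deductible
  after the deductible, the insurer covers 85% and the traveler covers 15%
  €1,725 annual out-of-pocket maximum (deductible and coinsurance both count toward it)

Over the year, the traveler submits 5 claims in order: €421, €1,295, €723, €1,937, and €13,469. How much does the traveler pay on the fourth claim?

Claim 1 (€421): all of it applies to the deductible. Cost to traveler: €421. OOP to date €421.
Claim 2 (€1,295): €157 to deductible, leaving €1,138; coinsurance €1,138 × 15% = €170.70. Cost to traveler: €327.70. OOP to date €748.70.
Claim 3 (€723): 15% coinsurance on €723 = €108.45. Traveler owes €108.45 (running OOP €857.15).
Claim 4 (€1,937): deductible met; 15% of €1,937 = €290.55. Cost to traveler: €290.55. OOP to date €1,147.70.

€290.55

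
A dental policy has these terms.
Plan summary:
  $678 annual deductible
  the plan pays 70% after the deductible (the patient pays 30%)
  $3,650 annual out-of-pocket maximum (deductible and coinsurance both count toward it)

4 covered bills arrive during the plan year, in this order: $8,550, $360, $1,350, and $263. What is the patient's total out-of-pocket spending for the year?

#1 ($8,550): $678 to deductible, leaving $7,872; 30% of $7,872 = $2,361.60. Cost to patient: $3,039.60. OOP to date $3,039.60.
#2 ($360): deductible met; 30% of $360 = $108. Cost to patient: $108. OOP to date $3,147.60.
#3 ($1,350): deductible already satisfied, so patient's share is 30% × $1,350 = $405. Patient owes $405 (running OOP $3,552.60).
#4 ($263): deductible already satisfied, so patient's share is 30% × $263 = $78.90. Cost to patient: $78.90. OOP to date $3,631.50.
Summing the patient's payments: $3,039.60 + $108 + $405 + $78.90 = $3,631.50.

$3,631.50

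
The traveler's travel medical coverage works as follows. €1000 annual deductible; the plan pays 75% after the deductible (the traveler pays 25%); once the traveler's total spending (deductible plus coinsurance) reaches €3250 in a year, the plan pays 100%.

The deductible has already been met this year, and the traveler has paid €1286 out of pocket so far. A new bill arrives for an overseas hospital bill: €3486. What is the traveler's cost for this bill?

€871.50

With the deductible met, the entire €3486 is subject to coinsurance.
25% of €3486 = €871.50 falls to the traveler.
Total out-of-pocket so far would be €1286 + €871.50 = €2157.50, below the €3250 cap — no reduction.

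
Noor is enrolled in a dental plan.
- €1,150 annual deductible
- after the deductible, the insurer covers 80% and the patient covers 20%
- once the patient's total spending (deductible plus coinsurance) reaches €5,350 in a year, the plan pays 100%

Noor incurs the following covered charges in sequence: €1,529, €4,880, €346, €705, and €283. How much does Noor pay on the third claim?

Claim 1 — €1,529: €1,150 finishes the deductible; €379 goes to coinsurance; patient's 20% is €75.80. Patient pays €1,225.80; OOP now €1,225.80.
Claim 2 — €4,880: deductible already satisfied, so patient's share is 20% × €4,880 = €976. Patient owes €976 (running OOP €2,201.80).
Claim 3 — €346: deductible met; 20% of €346 = €69.20. Patient pays €69.20; OOP now €2,271.

€69.20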